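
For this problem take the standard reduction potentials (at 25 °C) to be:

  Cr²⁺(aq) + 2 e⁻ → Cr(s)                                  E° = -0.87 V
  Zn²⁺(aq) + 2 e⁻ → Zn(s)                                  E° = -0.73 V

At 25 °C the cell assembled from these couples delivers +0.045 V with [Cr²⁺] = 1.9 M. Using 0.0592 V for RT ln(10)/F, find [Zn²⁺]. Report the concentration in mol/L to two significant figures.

Zn²⁺/Zn is the cathode, Cr²⁺/Cr the anode: E°cell = +0.14 V, n = 2.
Overall reaction: Zn²⁺(aq) + Cr(s) → Zn(s) + Cr²⁺(aq); Q = [Cr²⁺]^1/[Zn²⁺]^1.
From E = E° − (0.0592/n) log Q: log Q = (E° − E)·n/0.0592 = (+0.14 − (+0.045))·2/0.0592 = 3.2095.
So 1·log[Zn²⁺] = 1·log(1.9) − log Q = 0.2788 − (3.2095) = -2.9307; [Zn²⁺] = 10^(-2.9307) ≈ 0.0012 M.

0.0012 M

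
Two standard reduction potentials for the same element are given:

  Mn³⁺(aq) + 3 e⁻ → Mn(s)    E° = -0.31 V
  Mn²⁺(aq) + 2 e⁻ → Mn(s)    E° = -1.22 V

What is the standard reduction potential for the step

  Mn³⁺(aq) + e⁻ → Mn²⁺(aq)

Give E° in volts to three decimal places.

Sequential free energies add, so n₃E°₃ = n₁E°₁ + n₂E°₂.
With n₃ = 3, and the known step contributing 2×(-1.22) V, the unknown satisfies 1·E° = 3×(-0.31) − 2×(-1.22) = +1.510.
E° = +1.510 / 1 = +1.510 V.

+1.510 V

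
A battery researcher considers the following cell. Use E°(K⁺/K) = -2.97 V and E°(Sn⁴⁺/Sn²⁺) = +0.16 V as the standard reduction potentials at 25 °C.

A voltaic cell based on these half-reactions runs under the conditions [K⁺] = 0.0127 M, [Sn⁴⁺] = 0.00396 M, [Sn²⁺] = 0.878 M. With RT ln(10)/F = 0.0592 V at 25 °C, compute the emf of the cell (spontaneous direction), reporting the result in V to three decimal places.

+3.173 V

Sn⁴⁺/Sn²⁺ is the cathode (higher E°), K⁺/K the anode: E°cell = +0.16 − (-2.97) = +3.13 V, n = 2.
Overall: Sn⁴⁺(aq) + 2 K(s) → Sn²⁺(aq) + 2 K⁺(aq)
Q = [Sn²⁺]·[K⁺]^2 / ([Sn⁴⁺]); log Q = -1.447.
E = E° − (0.0592/n) log Q = +3.13 − (0.0592/2)(-1.447) = +3.173 V.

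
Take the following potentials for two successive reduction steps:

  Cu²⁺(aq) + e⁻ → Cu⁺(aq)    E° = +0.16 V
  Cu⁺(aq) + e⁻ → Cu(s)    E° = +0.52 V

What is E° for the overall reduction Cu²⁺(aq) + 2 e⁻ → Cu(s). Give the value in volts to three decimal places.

Since ΔG° = −nFE° is additive over sequential reductions, n₃E°₃ = n₁E°₁ + n₂E°₂.
E°₃ = (1×+0.16 + 1×+0.52) / 2 = (+0.680) / 2 = +0.340 V.

+0.340 V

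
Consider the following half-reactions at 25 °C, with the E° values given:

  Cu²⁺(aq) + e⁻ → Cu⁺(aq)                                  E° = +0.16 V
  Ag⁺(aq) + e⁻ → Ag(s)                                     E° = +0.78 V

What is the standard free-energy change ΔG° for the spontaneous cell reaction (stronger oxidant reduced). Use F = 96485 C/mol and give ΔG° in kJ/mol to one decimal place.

-59.8 kJ/mol

Ag⁺/Ag (E° = +0.78 V) is the cathode; Cu²⁺/Cu⁺ (E° = +0.16 V) is the anode, so E°cell = +0.62 V.
Balancing electrons gives n = 1 (lcm of 1 and 1).
ΔG° = −nFE° = −(1)(96485)(+0.62) = -59,821 J = -59.8 kJ/mol.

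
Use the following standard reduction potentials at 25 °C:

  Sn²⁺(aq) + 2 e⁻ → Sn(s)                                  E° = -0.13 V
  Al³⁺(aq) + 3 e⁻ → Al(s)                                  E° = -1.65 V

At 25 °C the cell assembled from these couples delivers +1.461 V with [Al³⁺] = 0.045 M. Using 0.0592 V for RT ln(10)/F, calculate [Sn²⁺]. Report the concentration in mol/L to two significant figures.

Sn²⁺/Sn is the cathode, Al³⁺/Al the anode: E°cell = +1.52 V, n = 6.
Overall reaction: 3 Sn²⁺(aq) + 2 Al(s) → 3 Sn(s) + 2 Al³⁺(aq); Q = [Al³⁺]^2/[Sn²⁺]^3.
From E = E° − (0.0592/n) log Q: log Q = (E° − E)·n/0.0592 = (+1.52 − (+1.461))·6/0.0592 = 5.9797.
So 3·log[Sn²⁺] = 2·log(0.045) − log Q = -2.6936 − (5.9797) = -8.6733; log[Sn²⁺] = -8.6733 / 3 = -2.8911; [Sn²⁺] = 10^(-2.8911) ≈ 0.0013 M.

0.0013 M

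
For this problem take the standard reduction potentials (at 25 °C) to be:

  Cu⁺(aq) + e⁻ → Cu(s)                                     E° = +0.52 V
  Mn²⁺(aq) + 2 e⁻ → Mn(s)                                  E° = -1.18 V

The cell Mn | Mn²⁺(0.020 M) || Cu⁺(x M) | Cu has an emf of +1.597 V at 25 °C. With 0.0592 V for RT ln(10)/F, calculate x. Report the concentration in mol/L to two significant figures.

Cu⁺/Cu is the cathode, Mn²⁺/Mn the anode: E°cell = +1.70 V, n = 2.
Overall reaction: 2 Cu⁺(aq) + Mn(s) → 2 Cu(s) + Mn²⁺(aq); Q = [Mn²⁺]^1/[Cu⁺]^2.
From E = E° − (0.0592/n) log Q: log Q = (E° − E)·n/0.0592 = (+1.70 − (+1.597))·2/0.0592 = 3.4797.
So 2·log[Cu⁺] = 1·log(0.02) − log Q = -1.6990 − (3.4797) = -5.1787; log[Cu⁺] = -5.1787 / 2 = -2.5894; [Cu⁺] = 10^(-2.5894) ≈ 0.0026 M.

0.0026 M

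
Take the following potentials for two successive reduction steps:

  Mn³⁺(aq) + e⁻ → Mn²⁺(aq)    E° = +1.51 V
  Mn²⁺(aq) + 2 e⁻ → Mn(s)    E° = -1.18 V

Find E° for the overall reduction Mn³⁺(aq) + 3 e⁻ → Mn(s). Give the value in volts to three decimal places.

-0.283 V

Adding the free-energy changes (−nFE°) of the two steps gives −n₃FE°₃ = −n₁FE°₁ − n₂FE°₂.
E°₃ = (1×+1.51 + 2×-1.18) / 3 = (-0.850) / 3 = -0.283 V.
E° values themselves are not directly additive — weighting by electron count is essential.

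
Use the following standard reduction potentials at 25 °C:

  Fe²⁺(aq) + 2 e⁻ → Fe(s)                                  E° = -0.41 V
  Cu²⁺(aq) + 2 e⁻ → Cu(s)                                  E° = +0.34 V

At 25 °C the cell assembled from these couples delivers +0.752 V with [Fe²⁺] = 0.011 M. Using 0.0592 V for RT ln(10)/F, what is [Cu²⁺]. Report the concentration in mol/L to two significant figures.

Cu²⁺/Cu is the cathode, Fe²⁺/Fe the anode: E°cell = +0.75 V, n = 2.
Overall reaction: Cu²⁺(aq) + Fe(s) → Cu(s) + Fe²⁺(aq); Q = [Fe²⁺]^1/[Cu²⁺]^1.
From E = E° − (0.0592/n) log Q: log Q = (E° − E)·n/0.0592 = (+0.75 − (+0.752))·2/0.0592 = -0.0676.
So 1·log[Cu²⁺] = 1·log(0.011) − log Q = -1.9586 − (-0.0676) = -1.8910; [Cu²⁺] = 10^(-1.8910) ≈ 0.013 M.

0.013 M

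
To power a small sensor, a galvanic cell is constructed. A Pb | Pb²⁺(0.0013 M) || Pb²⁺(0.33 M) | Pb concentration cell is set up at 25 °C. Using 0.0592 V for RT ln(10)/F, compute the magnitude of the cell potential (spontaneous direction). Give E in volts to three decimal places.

For a concentration cell E°cell = 0. The 0.33 M side is the cathode (reduction is favoured where [Pb²⁺] is higher).
With n = 2, E = −(0.0592/2) log([Pb²⁺]ₐₙ/[Pb²⁺]꜀ₐₜ) = −(0.0592/2) log(0.0013/0.33) = −(0.0592/2)(-2.405) = +0.071 V.

+0.071 V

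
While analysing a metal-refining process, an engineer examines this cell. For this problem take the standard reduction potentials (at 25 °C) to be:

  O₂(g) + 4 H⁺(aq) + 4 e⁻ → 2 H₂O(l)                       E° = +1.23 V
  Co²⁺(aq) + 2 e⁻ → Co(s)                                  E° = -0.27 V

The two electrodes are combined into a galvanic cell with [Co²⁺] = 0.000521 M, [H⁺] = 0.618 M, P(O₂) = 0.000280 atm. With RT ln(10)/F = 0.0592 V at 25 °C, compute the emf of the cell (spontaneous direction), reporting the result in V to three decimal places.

O₂/H₂O is the cathode (higher E°), Co²⁺/Co the anode: E°cell = +1.23 − (-0.27) = +1.50 V, n = 4.
Overall: O₂(g) + 4 H⁺(aq) + 2 Co(s) → 2 H₂O(l) + 2 Co²⁺(aq)
Q = [Co²⁺]^2 / (P(O₂)·[H⁺]^4); log Q = -2.177.
E = E° − (0.0592/n) log Q = +1.50 − (0.0592/4)(-2.177) = +1.532 V.

+1.532 V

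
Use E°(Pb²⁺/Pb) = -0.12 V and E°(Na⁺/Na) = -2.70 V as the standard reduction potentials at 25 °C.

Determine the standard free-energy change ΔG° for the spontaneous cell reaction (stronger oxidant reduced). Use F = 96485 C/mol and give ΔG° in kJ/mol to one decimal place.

Pb²⁺/Pb (E° = -0.12 V) is the cathode; Na⁺/Na (E° = -2.70 V) is the anode, so E°cell = +2.58 V.
Balancing electrons gives n = 2 (lcm of 2 and 1).
ΔG° = −nFE° = −(2)(96485)(+2.58) = -497,863 J = -497.9 kJ/mol.

-497.9 kJ/mol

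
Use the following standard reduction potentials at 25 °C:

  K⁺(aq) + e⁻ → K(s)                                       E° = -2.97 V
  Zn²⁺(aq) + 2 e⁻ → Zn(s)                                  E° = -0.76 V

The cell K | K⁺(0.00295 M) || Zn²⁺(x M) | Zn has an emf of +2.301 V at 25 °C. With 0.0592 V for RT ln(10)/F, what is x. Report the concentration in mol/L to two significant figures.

Zn²⁺/Zn is the cathode, K⁺/K the anode: E°cell = +2.21 V, n = 2.
Overall reaction: Zn²⁺(aq) + 2 K(s) → Zn(s) + 2 K⁺(aq); Q = [K⁺]^2/[Zn²⁺]^1.
From E = E° − (0.0592/n) log Q: log Q = (E° − E)·n/0.0592 = (+2.21 − (+2.301))·2/0.0592 = -3.0743.
So 1·log[Zn²⁺] = 2·log(0.00295) − log Q = -5.0604 − (-3.0743) = -1.9861; [Zn²⁺] = 10^(-1.9861) ≈ 0.010 M.

0.010 M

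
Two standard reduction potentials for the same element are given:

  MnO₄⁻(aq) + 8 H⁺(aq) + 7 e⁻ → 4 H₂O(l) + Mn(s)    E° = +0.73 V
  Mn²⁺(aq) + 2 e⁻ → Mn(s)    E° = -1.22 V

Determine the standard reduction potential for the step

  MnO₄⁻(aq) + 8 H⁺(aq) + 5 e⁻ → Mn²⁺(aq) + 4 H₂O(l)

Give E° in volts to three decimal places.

+1.510 V

Sequential free energies add, so n₃E°₃ = n₁E°₁ + n₂E°₂.
With n₃ = 7, and the known step contributing 2×(-1.22) V, the unknown satisfies 5·E° = 7×(+0.73) − 2×(-1.22) = +7.550.
E° = +7.550 / 5 = +1.510 V.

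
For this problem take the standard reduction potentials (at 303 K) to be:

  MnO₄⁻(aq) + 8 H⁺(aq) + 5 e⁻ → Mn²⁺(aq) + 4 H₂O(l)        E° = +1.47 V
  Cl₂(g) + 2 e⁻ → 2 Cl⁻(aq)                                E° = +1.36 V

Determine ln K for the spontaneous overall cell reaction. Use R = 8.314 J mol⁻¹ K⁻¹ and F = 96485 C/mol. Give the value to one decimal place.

42.1

Cathode: MnO₄⁻/Mn²⁺; anode: Cl₂/Cl⁻. E°cell = (+1.47) − (+1.36) = +0.11 V, with n = 10.
ΔG° = −nFE° = −RT ln K, so ln K = nFE°/(RT) = (10)(96485)(+0.11) / ((8.314)(303)) = 42.131.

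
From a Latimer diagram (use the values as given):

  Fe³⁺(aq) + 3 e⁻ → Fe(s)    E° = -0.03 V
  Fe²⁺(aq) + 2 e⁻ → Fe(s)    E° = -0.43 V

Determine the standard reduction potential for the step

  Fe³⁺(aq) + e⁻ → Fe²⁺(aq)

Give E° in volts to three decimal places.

Sequential free energies add, so n₃E°₃ = n₁E°₁ + n₂E°₂.
With n₃ = 3, and the known step contributing 2×(-0.43) V, the unknown satisfies 1·E° = 3×(-0.03) − 2×(-0.43) = +0.770.
E° = +0.770 / 1 = +0.770 V.

+0.770 V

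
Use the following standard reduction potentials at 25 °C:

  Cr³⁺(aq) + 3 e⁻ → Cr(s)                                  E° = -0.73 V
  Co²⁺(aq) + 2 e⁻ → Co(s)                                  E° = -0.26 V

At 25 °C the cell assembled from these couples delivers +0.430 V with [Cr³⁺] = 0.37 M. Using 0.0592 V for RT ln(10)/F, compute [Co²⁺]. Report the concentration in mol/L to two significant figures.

0.023 M

Co²⁺/Co is the cathode, Cr³⁺/Cr the anode: E°cell = +0.47 V, n = 6.
Overall reaction: 3 Co²⁺(aq) + 2 Cr(s) → 3 Co(s) + 2 Cr³⁺(aq); Q = [Cr³⁺]^2/[Co²⁺]^3.
From E = E° − (0.0592/n) log Q: log Q = (E° − E)·n/0.0592 = (+0.47 − (+0.430))·6/0.0592 = 4.0541.
So 3·log[Co²⁺] = 2·log(0.37) − log Q = -0.8636 − (4.0541) = -4.9177; log[Co²⁺] = -4.9177 / 3 = -1.6392; [Co²⁺] = 10^(-1.6392) ≈ 0.023 M.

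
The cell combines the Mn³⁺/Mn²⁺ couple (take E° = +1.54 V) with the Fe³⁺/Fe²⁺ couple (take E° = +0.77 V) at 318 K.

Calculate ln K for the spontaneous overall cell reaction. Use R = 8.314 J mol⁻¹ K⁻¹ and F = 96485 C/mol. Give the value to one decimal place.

28.1

Cathode: Mn³⁺/Mn²⁺; anode: Fe³⁺/Fe²⁺. E°cell = (+1.54) − (+0.77) = +0.77 V, with n = 1.
ΔG° = −nFE° = −RT ln K, so ln K = nFE°/(RT) = (1)(96485)(+0.77) / ((8.314)(318)) = 28.100.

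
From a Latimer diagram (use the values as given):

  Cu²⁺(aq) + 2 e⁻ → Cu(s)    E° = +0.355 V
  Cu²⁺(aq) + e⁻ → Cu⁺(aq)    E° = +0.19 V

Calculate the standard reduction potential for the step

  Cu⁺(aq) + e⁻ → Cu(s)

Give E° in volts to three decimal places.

Sequential free energies add, so n₃E°₃ = n₁E°₁ + n₂E°₂.
With n₃ = 2, and the known step contributing 1×(+0.19) V, the unknown satisfies 1·E° = 2×(+0.355) − 1×(+0.19) = +0.520.
E° = +0.520 / 1 = +0.520 V.

+0.520 V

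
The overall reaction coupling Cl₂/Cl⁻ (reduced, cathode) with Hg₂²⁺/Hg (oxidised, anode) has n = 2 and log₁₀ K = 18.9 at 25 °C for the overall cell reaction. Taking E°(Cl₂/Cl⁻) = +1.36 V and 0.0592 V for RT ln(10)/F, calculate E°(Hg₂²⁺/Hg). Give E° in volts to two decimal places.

E°cell = (0.0592/n)·log K = (0.0592/2)(18.9) = +0.559 V.
Since Cl₂/Cl⁻ is the cathode and Hg₂²⁺/Hg the anode, E°cell = E°(Cl₂/Cl⁻) − E°(Hg₂²⁺/Hg).
So E°(Hg₂²⁺/Hg) = E°(Cl₂/Cl⁻) − E°cell = (+1.36) − (+0.559) = +0.80 V.

+0.80 V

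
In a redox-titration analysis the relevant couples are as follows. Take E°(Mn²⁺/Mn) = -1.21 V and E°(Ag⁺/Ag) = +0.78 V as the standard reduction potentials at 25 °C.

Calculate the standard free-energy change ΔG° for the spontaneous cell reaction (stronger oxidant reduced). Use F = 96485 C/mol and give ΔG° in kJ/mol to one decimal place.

-384.0 kJ/mol

Ag⁺/Ag (E° = +0.78 V) is the cathode; Mn²⁺/Mn (E° = -1.21 V) is the anode, so E°cell = +1.99 V.
Balancing electrons gives n = 2 (lcm of 1 and 2).
ΔG° = −nFE° = −(2)(96485)(+1.99) = -384,010 J = -384.0 kJ/mol.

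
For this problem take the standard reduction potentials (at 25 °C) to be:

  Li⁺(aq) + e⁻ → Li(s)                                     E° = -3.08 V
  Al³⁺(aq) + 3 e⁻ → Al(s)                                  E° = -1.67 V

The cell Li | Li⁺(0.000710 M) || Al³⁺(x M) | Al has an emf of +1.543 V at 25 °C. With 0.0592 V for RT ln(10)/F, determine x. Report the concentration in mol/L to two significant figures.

Al³⁺/Al is the cathode, Li⁺/Li the anode: E°cell = +1.41 V, n = 3.
Overall reaction: Al³⁺(aq) + 3 Li(s) → Al(s) + 3 Li⁺(aq); Q = [Li⁺]^3/[Al³⁺]^1.
From E = E° − (0.0592/n) log Q: log Q = (E° − E)·n/0.0592 = (+1.41 − (+1.543))·3/0.0592 = -6.7399.
So 1·log[Al³⁺] = 3·log(0.00071) − log Q = -9.4462 − (-6.7399) = -2.7063; [Al³⁺] = 10^(-2.7063) ≈ 0.0020 M.

0.0020 M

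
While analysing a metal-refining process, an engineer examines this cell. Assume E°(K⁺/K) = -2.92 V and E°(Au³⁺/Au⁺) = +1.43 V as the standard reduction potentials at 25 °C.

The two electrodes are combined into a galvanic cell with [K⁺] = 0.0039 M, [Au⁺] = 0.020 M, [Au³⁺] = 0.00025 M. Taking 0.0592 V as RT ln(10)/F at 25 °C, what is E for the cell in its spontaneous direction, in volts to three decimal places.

+4.436 V

Au³⁺/Au⁺ is the cathode (higher E°), K⁺/K the anode: E°cell = +1.43 − (-2.92) = +4.35 V, n = 2.
Overall: Au³⁺(aq) + 2 K(s) → Au⁺(aq) + 2 K⁺(aq)
Q = [Au⁺]·[K⁺]^2 / ([Au³⁺]); log Q = -2.915.
E = E° − (0.0592/n) log Q = +4.35 − (0.0592/2)(-2.915) = +4.436 V.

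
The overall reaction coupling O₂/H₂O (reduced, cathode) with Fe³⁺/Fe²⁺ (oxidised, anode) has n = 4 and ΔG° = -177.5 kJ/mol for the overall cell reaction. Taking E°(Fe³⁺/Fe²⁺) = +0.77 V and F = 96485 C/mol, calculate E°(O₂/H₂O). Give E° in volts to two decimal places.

E°cell = −ΔG°/(nF) = −(-177.5×10³)/((4)(96485)) = +0.460 V.
Since O₂/H₂O is the cathode and Fe³⁺/Fe²⁺ the anode, E°cell = E°(O₂/H₂O) − E°(Fe³⁺/Fe²⁺).
So E°(O₂/H₂O) = E°cell + E°(Fe³⁺/Fe²⁺) = +0.460 + (+0.77) = +1.23 V.

+1.23 V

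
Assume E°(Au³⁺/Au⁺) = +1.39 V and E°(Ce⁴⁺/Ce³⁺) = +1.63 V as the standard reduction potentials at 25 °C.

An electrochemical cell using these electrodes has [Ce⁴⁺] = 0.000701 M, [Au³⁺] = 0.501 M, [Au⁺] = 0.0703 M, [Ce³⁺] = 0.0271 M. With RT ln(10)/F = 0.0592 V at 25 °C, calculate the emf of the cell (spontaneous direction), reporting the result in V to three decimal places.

Ce⁴⁺/Ce³⁺ is the cathode (higher E°), Au³⁺/Au⁺ the anode: E°cell = +1.63 − (+1.39) = +0.24 V, n = 2.
Overall: 2 Ce⁴⁺(aq) + Au⁺(aq) → 2 Ce³⁺(aq) + Au³⁺(aq)
Q = [Ce³⁺]^2·[Au³⁺] / ([Ce⁴⁺]^2·[Au⁺]); log Q = 4.027.
E = E° − (0.0592/n) log Q = +0.24 − (0.0592/2)(4.027) = +0.121 V.

+0.121 V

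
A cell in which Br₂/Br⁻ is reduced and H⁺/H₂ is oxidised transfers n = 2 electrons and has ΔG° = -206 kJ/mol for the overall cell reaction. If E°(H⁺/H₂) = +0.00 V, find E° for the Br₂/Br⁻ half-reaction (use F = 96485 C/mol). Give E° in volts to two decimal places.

+1.07 V

E°cell = −ΔG°/(nF) = −(-206×10³)/((2)(96485)) = +1.068 V.
Since Br₂/Br⁻ is the cathode and H⁺/H₂ the anode, E°cell = E°(Br₂/Br⁻) − E°(H⁺/H₂).
So E°(Br₂/Br⁻) = E°cell + E°(H⁺/H₂) = +1.068 + (+0.00) = +1.07 V.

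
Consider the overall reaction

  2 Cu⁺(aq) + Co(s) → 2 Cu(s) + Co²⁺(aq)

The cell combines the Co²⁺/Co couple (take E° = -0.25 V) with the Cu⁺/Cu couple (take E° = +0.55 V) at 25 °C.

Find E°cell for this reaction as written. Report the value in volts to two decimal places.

The Cu⁺/Cu couple has the higher reduction potential, so it is the cathode; Co²⁺/Co is oxidised at the anode.
E°cell = E°(cathode) − E°(anode) = (+0.55) − (-0.25) = +0.80 V.
Since E°cell > 0, the reaction is spontaneous under standard conditions.

+0.80 V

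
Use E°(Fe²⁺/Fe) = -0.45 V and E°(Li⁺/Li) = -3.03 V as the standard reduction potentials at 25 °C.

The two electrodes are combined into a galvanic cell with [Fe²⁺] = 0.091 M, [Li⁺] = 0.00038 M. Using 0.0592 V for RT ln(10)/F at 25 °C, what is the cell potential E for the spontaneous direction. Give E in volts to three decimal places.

+2.752 V

Fe²⁺/Fe is the cathode (higher E°), Li⁺/Li the anode: E°cell = -0.45 − (-3.03) = +2.58 V, n = 2.
Overall: Fe²⁺(aq) + 2 Li(s) → Fe(s) + 2 Li⁺(aq)
Q = [Li⁺]^2 / ([Fe²⁺]); log Q = -5.799.
E = E° − (0.0592/n) log Q = +2.58 − (0.0592/2)(-5.799) = +2.752 V.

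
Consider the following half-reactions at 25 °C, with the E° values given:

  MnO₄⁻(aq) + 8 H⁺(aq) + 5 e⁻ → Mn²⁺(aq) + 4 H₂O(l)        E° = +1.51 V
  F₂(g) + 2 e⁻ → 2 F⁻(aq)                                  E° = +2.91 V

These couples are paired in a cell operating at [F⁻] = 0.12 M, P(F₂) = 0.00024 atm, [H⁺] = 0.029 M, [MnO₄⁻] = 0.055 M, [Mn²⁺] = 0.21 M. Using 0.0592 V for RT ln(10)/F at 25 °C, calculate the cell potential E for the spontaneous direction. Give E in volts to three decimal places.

F₂/F⁻ is the cathode (higher E°), MnO₄⁻/Mn²⁺ the anode: E°cell = +2.91 − (+1.51) = +1.40 V, n = 10.
Overall: 5 F₂(g) + 2 Mn²⁺(aq) + 8 H₂O(l) → 10 F⁻(aq) + 2 MnO₄⁻(aq) + 16 H⁺(aq)
Q = [F⁻]^10·[MnO₄⁻]^2·[H⁺]^16 / (P(F₂)^5·[Mn²⁺]^2); log Q = -16.875.
E = E° − (0.0592/n) log Q = +1.40 − (0.0592/10)(-16.875) = +1.500 V.

+1.500 V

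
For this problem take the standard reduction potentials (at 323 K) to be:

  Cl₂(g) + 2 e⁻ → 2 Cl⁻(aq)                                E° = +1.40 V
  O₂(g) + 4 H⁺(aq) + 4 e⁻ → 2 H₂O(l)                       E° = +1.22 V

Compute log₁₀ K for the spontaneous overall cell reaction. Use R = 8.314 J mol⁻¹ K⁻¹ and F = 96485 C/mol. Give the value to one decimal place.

11.2

Cathode: Cl₂/Cl⁻; anode: O₂/H₂O. E°cell = (+1.40) − (+1.22) = +0.18 V, with n = 4.
ΔG° = −nFE° = −RT ln K, so ln K = nFE°/(RT) = (4)(96485)(+0.18) / ((8.314)(323)) = 25.869.
log₁₀ K = 25.869 / ln 10 = 11.2.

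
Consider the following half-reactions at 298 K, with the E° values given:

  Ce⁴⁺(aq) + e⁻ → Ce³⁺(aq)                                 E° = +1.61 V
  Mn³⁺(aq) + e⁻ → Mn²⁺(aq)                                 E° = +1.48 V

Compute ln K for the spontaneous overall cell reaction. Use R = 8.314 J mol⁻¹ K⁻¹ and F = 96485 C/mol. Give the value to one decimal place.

Cathode: Ce⁴⁺/Ce³⁺; anode: Mn³⁺/Mn²⁺. E°cell = (+1.61) − (+1.48) = +0.13 V, with n = 1.
ΔG° = −nFE° = −RT ln K, so ln K = nFE°/(RT) = (1)(96485)(+0.13) / ((8.314)(298)) = 5.063.

5.1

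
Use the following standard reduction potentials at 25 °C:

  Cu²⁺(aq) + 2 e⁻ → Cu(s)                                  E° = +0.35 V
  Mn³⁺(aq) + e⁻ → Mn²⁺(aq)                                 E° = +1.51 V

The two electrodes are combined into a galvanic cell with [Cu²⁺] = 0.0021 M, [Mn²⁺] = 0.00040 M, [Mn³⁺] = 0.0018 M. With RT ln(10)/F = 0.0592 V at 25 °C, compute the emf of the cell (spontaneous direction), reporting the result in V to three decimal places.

Mn³⁺/Mn²⁺ is the cathode (higher E°), Cu²⁺/Cu the anode: E°cell = +1.51 − (+0.35) = +1.16 V, n = 2.
Overall: 2 Mn³⁺(aq) + Cu(s) → 2 Mn²⁺(aq) + Cu²⁺(aq)
Q = [Mn²⁺]^2·[Cu²⁺] / ([Mn³⁺]^2); log Q = -3.984.
E = E° − (0.0592/n) log Q = +1.16 − (0.0592/2)(-3.984) = +1.278 V.

+1.278 V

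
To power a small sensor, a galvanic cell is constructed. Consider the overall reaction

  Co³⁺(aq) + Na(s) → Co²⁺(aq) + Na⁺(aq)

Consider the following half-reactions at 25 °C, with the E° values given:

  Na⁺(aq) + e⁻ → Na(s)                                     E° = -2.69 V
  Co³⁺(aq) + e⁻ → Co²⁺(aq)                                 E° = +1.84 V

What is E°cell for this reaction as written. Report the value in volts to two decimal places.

+4.53 V

The Co³⁺/Co²⁺ couple has the higher reduction potential, so it is the cathode; Na⁺/Na is oxidised at the anode.
E°cell = E°(cathode) − E°(anode) = (+1.84) − (-2.69) = +4.53 V.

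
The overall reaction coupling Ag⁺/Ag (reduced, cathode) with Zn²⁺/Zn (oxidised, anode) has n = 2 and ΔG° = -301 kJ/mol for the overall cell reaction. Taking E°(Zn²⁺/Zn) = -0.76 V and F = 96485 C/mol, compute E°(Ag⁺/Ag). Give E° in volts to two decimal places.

E°cell = −ΔG°/(nF) = −(-301×10³)/((2)(96485)) = +1.560 V.
Since Ag⁺/Ag is the cathode and Zn²⁺/Zn the anode, E°cell = E°(Ag⁺/Ag) − E°(Zn²⁺/Zn).
So E°(Ag⁺/Ag) = E°cell + E°(Zn²⁺/Zn) = +1.560 + (-0.76) = +0.80 V.

+0.80 V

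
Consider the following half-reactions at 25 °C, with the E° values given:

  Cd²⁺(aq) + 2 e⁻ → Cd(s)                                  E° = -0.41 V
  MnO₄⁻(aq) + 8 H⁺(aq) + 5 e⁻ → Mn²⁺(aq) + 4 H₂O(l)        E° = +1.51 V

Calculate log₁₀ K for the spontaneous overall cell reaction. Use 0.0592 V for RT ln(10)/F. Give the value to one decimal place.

Cathode: MnO₄⁻/Mn²⁺; anode: Cd²⁺/Cd. E°cell = +1.92 V, n = 10.
log K = nE°cell / 0.0592 = (10)(+1.92) / 0.0592 = 324.3.

324.3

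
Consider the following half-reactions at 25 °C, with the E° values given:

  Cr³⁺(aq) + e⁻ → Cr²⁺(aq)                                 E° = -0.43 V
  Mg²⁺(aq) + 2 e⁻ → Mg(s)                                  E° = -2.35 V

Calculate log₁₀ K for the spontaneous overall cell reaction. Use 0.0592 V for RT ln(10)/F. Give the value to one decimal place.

64.9

Cathode: Cr³⁺/Cr²⁺; anode: Mg²⁺/Mg. E°cell = +1.92 V, n = 2.
log K = nE°cell / 0.0592 = (2)(+1.92) / 0.0592 = 64.9.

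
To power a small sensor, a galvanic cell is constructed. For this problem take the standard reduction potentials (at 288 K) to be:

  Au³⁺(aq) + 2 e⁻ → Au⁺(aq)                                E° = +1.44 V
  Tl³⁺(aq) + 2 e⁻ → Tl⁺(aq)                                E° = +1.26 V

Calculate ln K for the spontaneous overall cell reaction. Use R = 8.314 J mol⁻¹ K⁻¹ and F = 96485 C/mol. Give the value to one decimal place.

Cathode: Au³⁺/Au⁺; anode: Tl³⁺/Tl⁺. E°cell = (+1.44) − (+1.26) = +0.18 V, with n = 2.
ΔG° = −nFE° = −RT ln K, so ln K = nFE°/(RT) = (2)(96485)(+0.18) / ((8.314)(288)) = 14.506.

14.5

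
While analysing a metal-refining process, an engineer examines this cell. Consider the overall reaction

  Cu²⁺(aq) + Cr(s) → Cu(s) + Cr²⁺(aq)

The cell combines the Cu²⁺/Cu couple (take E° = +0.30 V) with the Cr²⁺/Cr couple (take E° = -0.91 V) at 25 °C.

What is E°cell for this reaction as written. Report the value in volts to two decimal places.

The Cu²⁺/Cu couple has the higher reduction potential, so it is the cathode; Cr²⁺/Cr is oxidised at the anode.
E°cell = E°(cathode) − E°(anode) = (+0.30) − (-0.91) = +1.21 V.

+1.21 V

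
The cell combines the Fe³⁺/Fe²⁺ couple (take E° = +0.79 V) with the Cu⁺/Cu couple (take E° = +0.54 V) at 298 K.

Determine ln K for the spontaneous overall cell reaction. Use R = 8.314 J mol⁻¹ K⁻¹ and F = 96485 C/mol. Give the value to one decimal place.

Cathode: Fe³⁺/Fe²⁺; anode: Cu⁺/Cu. E°cell = (+0.79) − (+0.54) = +0.25 V, with n = 1.
ΔG° = −nFE° = −RT ln K, so ln K = nFE°/(RT) = (1)(96485)(+0.25) / ((8.314)(298)) = 9.736.

9.7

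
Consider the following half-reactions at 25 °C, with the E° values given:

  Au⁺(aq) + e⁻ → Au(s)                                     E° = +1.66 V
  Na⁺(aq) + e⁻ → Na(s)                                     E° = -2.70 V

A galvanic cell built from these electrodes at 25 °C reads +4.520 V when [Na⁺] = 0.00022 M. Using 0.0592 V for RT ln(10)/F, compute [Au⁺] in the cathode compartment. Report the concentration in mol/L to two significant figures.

Au⁺/Au is the cathode, Na⁺/Na the anode: E°cell = +4.36 V, n = 1.
Overall reaction: Au⁺(aq) + Na(s) → Au(s) + Na⁺(aq); Q = [Na⁺]^1/[Au⁺]^1.
From E = E° − (0.0592/n) log Q: log Q = (E° − E)·n/0.0592 = (+4.36 − (+4.520))·1/0.0592 = -2.7027.
So 1·log[Au⁺] = 1·log(0.00022) − log Q = -3.6576 − (-2.7027) = -0.9549; [Au⁺] = 10^(-0.9549) ≈ 0.11 M.

0.11 M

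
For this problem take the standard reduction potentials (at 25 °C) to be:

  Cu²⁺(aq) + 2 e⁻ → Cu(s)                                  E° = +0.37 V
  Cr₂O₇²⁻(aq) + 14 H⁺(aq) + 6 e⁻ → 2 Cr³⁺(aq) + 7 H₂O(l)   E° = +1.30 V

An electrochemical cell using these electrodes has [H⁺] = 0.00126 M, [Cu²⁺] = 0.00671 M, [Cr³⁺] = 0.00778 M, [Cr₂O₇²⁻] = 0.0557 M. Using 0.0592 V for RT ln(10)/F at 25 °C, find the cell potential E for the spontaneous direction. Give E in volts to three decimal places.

+0.623 V

Cr₂O₇²⁻/Cr³⁺ is the cathode (higher E°), Cu²⁺/Cu the anode: E°cell = +1.30 − (+0.37) = +0.93 V, n = 6.
Overall: Cr₂O₇²⁻(aq) + 14 H⁺(aq) + 3 Cu(s) → 2 Cr³⁺(aq) + 7 H₂O(l) + 3 Cu²⁺(aq)
Q = [Cr³⁺]^2·[Cu²⁺]^3 / ([Cr₂O₇²⁻]·[H⁺]^14); log Q = 31.111.
E = E° − (0.0592/n) log Q = +0.93 − (0.0592/6)(31.111) = +0.623 V.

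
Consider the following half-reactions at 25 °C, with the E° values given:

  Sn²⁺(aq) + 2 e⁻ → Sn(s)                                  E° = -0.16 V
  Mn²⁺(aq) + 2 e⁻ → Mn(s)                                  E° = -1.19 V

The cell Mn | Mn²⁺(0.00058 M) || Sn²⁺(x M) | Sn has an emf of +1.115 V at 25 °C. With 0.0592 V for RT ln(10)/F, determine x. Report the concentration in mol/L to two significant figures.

Sn²⁺/Sn is the cathode, Mn²⁺/Mn the anode: E°cell = +1.03 V, n = 2.
Overall reaction: Sn²⁺(aq) + Mn(s) → Sn(s) + Mn²⁺(aq); Q = [Mn²⁺]^1/[Sn²⁺]^1.
From E = E° − (0.0592/n) log Q: log Q = (E° − E)·n/0.0592 = (+1.03 − (+1.115))·2/0.0592 = -2.8716.
So 1·log[Sn²⁺] = 1·log(0.00058) − log Q = -3.2366 − (-2.8716) = -0.3650; [Sn²⁺] = 10^(-0.3650) ≈ 0.43 M.

0.43 M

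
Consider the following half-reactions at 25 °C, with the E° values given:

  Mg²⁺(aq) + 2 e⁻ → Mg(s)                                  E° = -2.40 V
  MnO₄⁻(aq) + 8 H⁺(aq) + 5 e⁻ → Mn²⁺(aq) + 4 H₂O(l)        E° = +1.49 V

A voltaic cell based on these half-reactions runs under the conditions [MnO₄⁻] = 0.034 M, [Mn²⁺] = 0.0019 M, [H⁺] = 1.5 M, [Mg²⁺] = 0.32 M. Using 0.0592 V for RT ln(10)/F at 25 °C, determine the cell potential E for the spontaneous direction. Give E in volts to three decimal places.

+3.936 V

MnO₄⁻/Mn²⁺ is the cathode (higher E°), Mg²⁺/Mg the anode: E°cell = +1.49 − (-2.40) = +3.89 V, n = 10.
Overall: 2 MnO₄⁻(aq) + 16 H⁺(aq) + 5 Mg(s) → 2 Mn²⁺(aq) + 8 H₂O(l) + 5 Mg²⁺(aq)
Q = [Mn²⁺]^2·[Mg²⁺]^5 / ([MnO₄⁻]^2·[H⁺]^16); log Q = -7.797.
E = E° − (0.0592/n) log Q = +3.89 − (0.0592/10)(-7.797) = +3.936 V.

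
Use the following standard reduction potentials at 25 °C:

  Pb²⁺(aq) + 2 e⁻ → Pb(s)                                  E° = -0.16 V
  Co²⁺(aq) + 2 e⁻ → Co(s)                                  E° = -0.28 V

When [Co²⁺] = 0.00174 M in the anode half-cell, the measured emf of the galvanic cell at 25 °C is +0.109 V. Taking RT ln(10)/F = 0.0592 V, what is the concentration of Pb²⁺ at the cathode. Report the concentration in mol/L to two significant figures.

0.00074 M

Pb²⁺/Pb is the cathode, Co²⁺/Co the anode: E°cell = +0.12 V, n = 2.
Overall reaction: Pb²⁺(aq) + Co(s) → Pb(s) + Co²⁺(aq); Q = [Co²⁺]^1/[Pb²⁺]^1.
From E = E° − (0.0592/n) log Q: log Q = (E° − E)·n/0.0592 = (+0.12 − (+0.109))·2/0.0592 = 0.3716.
So 1·log[Pb²⁺] = 1·log(0.00174) − log Q = -2.7595 − (0.3716) = -3.1311; [Pb²⁺] = 10^(-3.1311) ≈ 0.00074 M.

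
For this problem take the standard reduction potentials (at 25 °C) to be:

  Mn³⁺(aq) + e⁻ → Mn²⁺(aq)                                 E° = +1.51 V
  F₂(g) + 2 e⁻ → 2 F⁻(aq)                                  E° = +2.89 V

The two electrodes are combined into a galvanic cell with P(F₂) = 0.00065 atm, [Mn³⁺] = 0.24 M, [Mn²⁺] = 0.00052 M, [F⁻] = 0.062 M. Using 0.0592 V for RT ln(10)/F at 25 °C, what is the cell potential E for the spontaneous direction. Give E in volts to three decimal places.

+1.199 V

F₂/F⁻ is the cathode (higher E°), Mn³⁺/Mn²⁺ the anode: E°cell = +2.89 − (+1.51) = +1.38 V, n = 2.
Overall: F₂(g) + 2 Mn²⁺(aq) → 2 F⁻(aq) + 2 Mn³⁺(aq)
Q = [F⁻]^2·[Mn³⁺]^2 / (P(F₂)·[Mn²⁺]^2); log Q = 6.100.
E = E° − (0.0592/n) log Q = +1.38 − (0.0592/2)(6.100) = +1.199 V.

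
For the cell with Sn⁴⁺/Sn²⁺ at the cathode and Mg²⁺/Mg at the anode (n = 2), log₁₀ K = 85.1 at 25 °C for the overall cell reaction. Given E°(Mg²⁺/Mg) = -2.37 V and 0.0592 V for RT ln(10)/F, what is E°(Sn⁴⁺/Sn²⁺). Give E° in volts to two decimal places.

E°cell = (0.0592/n)·log K = (0.0592/2)(85.1) = +2.519 V.
Since Sn⁴⁺/Sn²⁺ is the cathode and Mg²⁺/Mg the anode, E°cell = E°(Sn⁴⁺/Sn²⁺) − E°(Mg²⁺/Mg).
So E°(Sn⁴⁺/Sn²⁺) = E°cell + E°(Mg²⁺/Mg) = +2.519 + (-2.37) = +0.15 V.

+0.15 V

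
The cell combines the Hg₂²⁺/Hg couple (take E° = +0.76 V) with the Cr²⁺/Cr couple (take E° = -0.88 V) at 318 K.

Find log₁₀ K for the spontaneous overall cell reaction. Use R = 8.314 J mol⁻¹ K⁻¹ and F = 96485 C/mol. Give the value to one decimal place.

Cathode: Hg₂²⁺/Hg; anode: Cr²⁺/Cr. E°cell = (+0.76) − (-0.88) = +1.64 V, with n = 2.
ΔG° = −nFE° = −RT ln K, so ln K = nFE°/(RT) = (2)(96485)(+1.64) / ((8.314)(318)) = 119.701.
log₁₀ K = 119.701 / ln 10 = 52.0.

52.0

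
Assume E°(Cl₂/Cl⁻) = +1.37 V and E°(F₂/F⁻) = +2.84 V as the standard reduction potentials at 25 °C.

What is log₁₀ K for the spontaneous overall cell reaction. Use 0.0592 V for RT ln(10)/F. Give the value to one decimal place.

Cathode: F₂/F⁻; anode: Cl₂/Cl⁻. E°cell = +1.47 V, n = 2.
log K = nE°cell / 0.0592 = (2)(+1.47) / 0.0592 = 49.7.

49.7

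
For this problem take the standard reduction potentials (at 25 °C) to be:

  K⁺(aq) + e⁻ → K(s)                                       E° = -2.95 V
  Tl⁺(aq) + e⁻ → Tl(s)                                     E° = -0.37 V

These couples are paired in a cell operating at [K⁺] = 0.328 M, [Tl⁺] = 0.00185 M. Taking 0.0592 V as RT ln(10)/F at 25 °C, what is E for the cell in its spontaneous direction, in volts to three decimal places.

Tl⁺/Tl is the cathode (higher E°), K⁺/K the anode: E°cell = -0.37 − (-2.95) = +2.58 V, n = 1.
Overall: Tl⁺(aq) + K(s) → Tl(s) + K⁺(aq)
Q = [K⁺] / ([Tl⁺]); log Q = 2.249.
E = E° − (0.0592/n) log Q = +2.58 − (0.0592/1)(2.249) = +2.447 V.

+2.447 V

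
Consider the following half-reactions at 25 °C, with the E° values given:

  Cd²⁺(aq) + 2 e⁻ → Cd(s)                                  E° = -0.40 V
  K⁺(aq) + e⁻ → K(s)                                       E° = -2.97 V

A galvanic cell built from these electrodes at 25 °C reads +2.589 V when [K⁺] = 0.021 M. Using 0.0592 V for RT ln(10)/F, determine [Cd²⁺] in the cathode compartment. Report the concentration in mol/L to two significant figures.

0.0019 M

Cd²⁺/Cd is the cathode, K⁺/K the anode: E°cell = +2.57 V, n = 2.
Overall reaction: Cd²⁺(aq) + 2 K(s) → Cd(s) + 2 K⁺(aq); Q = [K⁺]^2/[Cd²⁺]^1.
From E = E° − (0.0592/n) log Q: log Q = (E° − E)·n/0.0592 = (+2.57 − (+2.589))·2/0.0592 = -0.6419.
So 1·log[Cd²⁺] = 2·log(0.021) − log Q = -3.3556 − (-0.6419) = -2.7137; [Cd²⁺] = 10^(-2.7137) ≈ 0.0019 M.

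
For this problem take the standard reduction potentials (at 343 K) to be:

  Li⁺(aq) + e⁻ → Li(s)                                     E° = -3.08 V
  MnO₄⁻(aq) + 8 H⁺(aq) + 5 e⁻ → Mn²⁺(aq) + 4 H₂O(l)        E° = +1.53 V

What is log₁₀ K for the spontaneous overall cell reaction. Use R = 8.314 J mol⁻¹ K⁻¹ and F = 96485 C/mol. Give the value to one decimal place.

Cathode: MnO₄⁻/Mn²⁺; anode: Li⁺/Li. E°cell = (+1.53) − (-3.08) = +4.61 V, with n = 5.
ΔG° = −nFE° = −RT ln K, so ln K = nFE°/(RT) = (5)(96485)(+4.61) / ((8.314)(343)) = 779.878.
log₁₀ K = 779.878 / ln 10 = 338.7.

338.7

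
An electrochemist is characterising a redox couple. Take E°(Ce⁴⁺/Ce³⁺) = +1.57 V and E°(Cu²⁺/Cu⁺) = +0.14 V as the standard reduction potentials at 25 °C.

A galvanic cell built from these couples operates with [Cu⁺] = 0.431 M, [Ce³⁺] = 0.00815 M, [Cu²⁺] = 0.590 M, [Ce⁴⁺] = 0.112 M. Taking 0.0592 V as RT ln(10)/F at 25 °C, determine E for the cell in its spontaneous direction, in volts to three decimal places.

+1.489 V

Ce⁴⁺/Ce³⁺ is the cathode (higher E°), Cu²⁺/Cu⁺ the anode: E°cell = +1.57 − (+0.14) = +1.43 V, n = 1.
Overall: Ce⁴⁺(aq) + Cu⁺(aq) → Ce³⁺(aq) + Cu²⁺(aq)
Q = [Ce³⁺]·[Cu²⁺] / ([Ce⁴⁺]·[Cu⁺]); log Q = -1.002.
E = E° − (0.0592/n) log Q = +1.43 − (0.0592/1)(-1.002) = +1.489 V.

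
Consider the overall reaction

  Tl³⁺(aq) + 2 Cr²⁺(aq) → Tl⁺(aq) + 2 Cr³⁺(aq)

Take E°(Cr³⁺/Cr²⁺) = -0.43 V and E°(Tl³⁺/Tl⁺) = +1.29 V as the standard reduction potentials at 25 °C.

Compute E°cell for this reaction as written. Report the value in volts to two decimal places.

The Tl³⁺/Tl⁺ couple has the higher reduction potential, so it is the cathode; Cr³⁺/Cr²⁺ is oxidised at the anode.
E°cell = E°(cathode) − E°(anode) = (+1.29) − (-0.43) = +1.72 V.
Since E°cell > 0, the reaction is spontaneous under standard conditions.

+1.72 V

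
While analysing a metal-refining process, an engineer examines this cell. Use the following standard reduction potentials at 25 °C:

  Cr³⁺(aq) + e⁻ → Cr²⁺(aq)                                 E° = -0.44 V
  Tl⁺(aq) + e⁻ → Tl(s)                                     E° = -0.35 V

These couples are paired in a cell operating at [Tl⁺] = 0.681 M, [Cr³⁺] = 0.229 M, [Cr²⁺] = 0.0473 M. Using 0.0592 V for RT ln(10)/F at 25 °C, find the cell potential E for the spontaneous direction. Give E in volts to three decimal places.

Tl⁺/Tl is the cathode (higher E°), Cr³⁺/Cr²⁺ the anode: E°cell = -0.35 − (-0.44) = +0.09 V, n = 1.
Overall: Tl⁺(aq) + Cr²⁺(aq) → Tl(s) + Cr³⁺(aq)
Q = [Cr³⁺] / ([Tl⁺]·[Cr²⁺]); log Q = 0.852.
E = E° − (0.0592/n) log Q = +0.09 − (0.0592/1)(0.852) = +0.040 V.

+0.040 V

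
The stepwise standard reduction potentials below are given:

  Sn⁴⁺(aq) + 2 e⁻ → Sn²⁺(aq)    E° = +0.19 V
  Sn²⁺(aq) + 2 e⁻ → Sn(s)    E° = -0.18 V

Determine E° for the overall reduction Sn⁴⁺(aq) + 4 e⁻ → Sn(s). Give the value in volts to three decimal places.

Standard free energies of sequential steps add: ΔG°₃ = ΔG°₁ + ΔG°₂, so n₃E°₃ = n₁E°₁ + n₂E°₂.
E°₃ = (2×+0.19 + 2×-0.18) / 4 = (+0.020) / 4 = +0.005 V.

+0.005 V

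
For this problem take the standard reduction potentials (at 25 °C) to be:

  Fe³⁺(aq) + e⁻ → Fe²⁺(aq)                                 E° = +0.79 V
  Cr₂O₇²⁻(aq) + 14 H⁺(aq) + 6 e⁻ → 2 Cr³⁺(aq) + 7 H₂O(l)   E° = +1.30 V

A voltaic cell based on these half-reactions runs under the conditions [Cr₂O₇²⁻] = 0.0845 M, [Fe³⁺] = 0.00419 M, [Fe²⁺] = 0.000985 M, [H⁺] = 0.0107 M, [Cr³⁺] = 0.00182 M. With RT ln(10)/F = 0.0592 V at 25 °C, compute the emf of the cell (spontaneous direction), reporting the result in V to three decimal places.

Cr₂O₇²⁻/Cr³⁺ is the cathode (higher E°), Fe³⁺/Fe²⁺ the anode: E°cell = +1.30 − (+0.79) = +0.51 V, n = 6.
Overall: Cr₂O₇²⁻(aq) + 14 H⁺(aq) + 6 Fe²⁺(aq) → 2 Cr³⁺(aq) + 7 H₂O(l) + 6 Fe³⁺(aq)
Q = [Cr³⁺]^2·[Fe³⁺]^6 / ([Cr₂O₇²⁻]·[H⁺]^14·[Fe²⁺]^6); log Q = 26.955.
E = E° − (0.0592/n) log Q = +0.51 − (0.0592/6)(26.955) = +0.244 V.

+0.244 V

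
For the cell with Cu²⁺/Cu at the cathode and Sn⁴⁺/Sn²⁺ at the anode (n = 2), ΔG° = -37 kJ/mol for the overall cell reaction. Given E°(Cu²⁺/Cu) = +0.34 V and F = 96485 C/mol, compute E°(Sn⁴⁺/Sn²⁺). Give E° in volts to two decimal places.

+0.15 V

E°cell = −ΔG°/(nF) = −(-37×10³)/((2)(96485)) = +0.192 V.
Since Cu²⁺/Cu is the cathode and Sn⁴⁺/Sn²⁺ the anode, E°cell = E°(Cu²⁺/Cu) − E°(Sn⁴⁺/Sn²⁺).
So E°(Sn⁴⁺/Sn²⁺) = E°(Cu²⁺/Cu) − E°cell = (+0.34) − (+0.192) = +0.15 V.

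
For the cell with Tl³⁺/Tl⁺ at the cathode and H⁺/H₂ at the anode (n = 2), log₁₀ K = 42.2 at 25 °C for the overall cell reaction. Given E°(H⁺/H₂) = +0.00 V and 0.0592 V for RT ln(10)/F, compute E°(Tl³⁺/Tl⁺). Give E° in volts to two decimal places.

+1.25 V

E°cell = (0.0592/n)·log K = (0.0592/2)(42.2) = +1.249 V.
Since Tl³⁺/Tl⁺ is the cathode and H⁺/H₂ the anode, E°cell = E°(Tl³⁺/Tl⁺) − E°(H⁺/H₂).
So E°(Tl³⁺/Tl⁺) = E°cell + E°(H⁺/H₂) = +1.249 + (+0.00) = +1.25 V.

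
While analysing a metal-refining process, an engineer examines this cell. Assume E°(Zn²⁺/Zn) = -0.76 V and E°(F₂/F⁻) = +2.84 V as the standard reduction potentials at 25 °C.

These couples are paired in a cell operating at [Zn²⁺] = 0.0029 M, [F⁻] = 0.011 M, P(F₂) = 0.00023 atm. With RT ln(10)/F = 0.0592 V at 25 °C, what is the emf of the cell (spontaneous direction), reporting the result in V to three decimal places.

F₂/F⁻ is the cathode (higher E°), Zn²⁺/Zn the anode: E°cell = +2.84 − (-0.76) = +3.60 V, n = 2.
Overall: F₂(g) + Zn(s) → 2 F⁻(aq) + Zn²⁺(aq)
Q = [F⁻]^2·[Zn²⁺] / (P(F₂)); log Q = -2.817.
E = E° − (0.0592/n) log Q = +3.60 − (0.0592/2)(-2.817) = +3.683 V.

+3.683 V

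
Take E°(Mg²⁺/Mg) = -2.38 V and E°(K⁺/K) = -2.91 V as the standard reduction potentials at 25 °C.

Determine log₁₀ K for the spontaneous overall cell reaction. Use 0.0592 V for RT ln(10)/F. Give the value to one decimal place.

17.9

Cathode: Mg²⁺/Mg; anode: K⁺/K. E°cell = +0.53 V, n = 2.
log K = nE°cell / 0.0592 = (2)(+0.53) / 0.0592 = 17.9.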